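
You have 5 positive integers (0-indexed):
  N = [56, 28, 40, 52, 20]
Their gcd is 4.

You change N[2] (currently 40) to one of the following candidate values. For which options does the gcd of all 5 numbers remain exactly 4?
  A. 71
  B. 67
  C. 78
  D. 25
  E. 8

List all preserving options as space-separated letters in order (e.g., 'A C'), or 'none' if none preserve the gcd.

Answer: E

Derivation:
Old gcd = 4; gcd of others (without N[2]) = 4
New gcd for candidate v: gcd(4, v). Preserves old gcd iff gcd(4, v) = 4.
  Option A: v=71, gcd(4,71)=1 -> changes
  Option B: v=67, gcd(4,67)=1 -> changes
  Option C: v=78, gcd(4,78)=2 -> changes
  Option D: v=25, gcd(4,25)=1 -> changes
  Option E: v=8, gcd(4,8)=4 -> preserves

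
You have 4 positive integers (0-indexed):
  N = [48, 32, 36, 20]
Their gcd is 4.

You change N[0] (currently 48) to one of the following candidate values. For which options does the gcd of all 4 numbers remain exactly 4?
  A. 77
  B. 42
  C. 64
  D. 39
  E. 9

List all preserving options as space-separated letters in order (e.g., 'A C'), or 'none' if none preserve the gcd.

Answer: C

Derivation:
Old gcd = 4; gcd of others (without N[0]) = 4
New gcd for candidate v: gcd(4, v). Preserves old gcd iff gcd(4, v) = 4.
  Option A: v=77, gcd(4,77)=1 -> changes
  Option B: v=42, gcd(4,42)=2 -> changes
  Option C: v=64, gcd(4,64)=4 -> preserves
  Option D: v=39, gcd(4,39)=1 -> changes
  Option E: v=9, gcd(4,9)=1 -> changes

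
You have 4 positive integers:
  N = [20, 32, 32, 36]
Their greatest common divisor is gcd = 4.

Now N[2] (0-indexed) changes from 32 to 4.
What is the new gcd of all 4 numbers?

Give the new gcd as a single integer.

Answer: 4

Derivation:
Numbers: [20, 32, 32, 36], gcd = 4
Change: index 2, 32 -> 4
gcd of the OTHER numbers (without index 2): gcd([20, 32, 36]) = 4
New gcd = gcd(g_others, new_val) = gcd(4, 4) = 4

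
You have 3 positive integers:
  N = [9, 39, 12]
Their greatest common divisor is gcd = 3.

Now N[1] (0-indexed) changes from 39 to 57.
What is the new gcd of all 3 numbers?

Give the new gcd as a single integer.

Answer: 3

Derivation:
Numbers: [9, 39, 12], gcd = 3
Change: index 1, 39 -> 57
gcd of the OTHER numbers (without index 1): gcd([9, 12]) = 3
New gcd = gcd(g_others, new_val) = gcd(3, 57) = 3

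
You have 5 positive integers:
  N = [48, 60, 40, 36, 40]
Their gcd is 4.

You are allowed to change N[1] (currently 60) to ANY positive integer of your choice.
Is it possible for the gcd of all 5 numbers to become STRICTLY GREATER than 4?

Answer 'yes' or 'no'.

Current gcd = 4
gcd of all OTHER numbers (without N[1]=60): gcd([48, 40, 36, 40]) = 4
The new gcd after any change is gcd(4, new_value).
This can be at most 4.
Since 4 = old gcd 4, the gcd can only stay the same or decrease.

Answer: no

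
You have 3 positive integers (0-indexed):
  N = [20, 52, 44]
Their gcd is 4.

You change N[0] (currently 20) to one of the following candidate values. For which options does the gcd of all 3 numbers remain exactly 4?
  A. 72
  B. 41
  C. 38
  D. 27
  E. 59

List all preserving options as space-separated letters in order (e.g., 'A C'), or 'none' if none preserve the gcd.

Answer: A

Derivation:
Old gcd = 4; gcd of others (without N[0]) = 4
New gcd for candidate v: gcd(4, v). Preserves old gcd iff gcd(4, v) = 4.
  Option A: v=72, gcd(4,72)=4 -> preserves
  Option B: v=41, gcd(4,41)=1 -> changes
  Option C: v=38, gcd(4,38)=2 -> changes
  Option D: v=27, gcd(4,27)=1 -> changes
  Option E: v=59, gcd(4,59)=1 -> changes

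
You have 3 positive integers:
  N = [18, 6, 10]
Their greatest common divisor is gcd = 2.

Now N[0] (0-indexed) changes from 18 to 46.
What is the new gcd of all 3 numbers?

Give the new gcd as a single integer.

Answer: 2

Derivation:
Numbers: [18, 6, 10], gcd = 2
Change: index 0, 18 -> 46
gcd of the OTHER numbers (without index 0): gcd([6, 10]) = 2
New gcd = gcd(g_others, new_val) = gcd(2, 46) = 2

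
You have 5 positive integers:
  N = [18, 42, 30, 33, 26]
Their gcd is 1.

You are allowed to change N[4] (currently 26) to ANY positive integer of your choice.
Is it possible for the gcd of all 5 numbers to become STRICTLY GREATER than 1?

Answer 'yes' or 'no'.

Answer: yes

Derivation:
Current gcd = 1
gcd of all OTHER numbers (without N[4]=26): gcd([18, 42, 30, 33]) = 3
The new gcd after any change is gcd(3, new_value).
This can be at most 3.
Since 3 > old gcd 1, the gcd CAN increase (e.g., set N[4] = 3).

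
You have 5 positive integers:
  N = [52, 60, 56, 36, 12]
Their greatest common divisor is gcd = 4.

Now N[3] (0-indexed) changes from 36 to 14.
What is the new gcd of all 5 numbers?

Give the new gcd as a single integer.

Numbers: [52, 60, 56, 36, 12], gcd = 4
Change: index 3, 36 -> 14
gcd of the OTHER numbers (without index 3): gcd([52, 60, 56, 12]) = 4
New gcd = gcd(g_others, new_val) = gcd(4, 14) = 2

Answer: 2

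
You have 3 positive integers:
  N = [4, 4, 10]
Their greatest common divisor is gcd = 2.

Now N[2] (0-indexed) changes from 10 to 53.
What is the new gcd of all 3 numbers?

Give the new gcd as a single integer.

Answer: 1

Derivation:
Numbers: [4, 4, 10], gcd = 2
Change: index 2, 10 -> 53
gcd of the OTHER numbers (without index 2): gcd([4, 4]) = 4
New gcd = gcd(g_others, new_val) = gcd(4, 53) = 1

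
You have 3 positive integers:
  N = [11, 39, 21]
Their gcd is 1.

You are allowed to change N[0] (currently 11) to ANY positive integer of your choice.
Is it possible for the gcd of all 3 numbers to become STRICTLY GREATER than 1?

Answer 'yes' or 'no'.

Current gcd = 1
gcd of all OTHER numbers (without N[0]=11): gcd([39, 21]) = 3
The new gcd after any change is gcd(3, new_value).
This can be at most 3.
Since 3 > old gcd 1, the gcd CAN increase (e.g., set N[0] = 3).

Answer: yes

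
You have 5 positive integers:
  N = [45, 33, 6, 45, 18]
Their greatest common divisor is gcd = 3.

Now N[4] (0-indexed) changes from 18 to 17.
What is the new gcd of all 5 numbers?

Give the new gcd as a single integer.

Numbers: [45, 33, 6, 45, 18], gcd = 3
Change: index 4, 18 -> 17
gcd of the OTHER numbers (without index 4): gcd([45, 33, 6, 45]) = 3
New gcd = gcd(g_others, new_val) = gcd(3, 17) = 1

Answer: 1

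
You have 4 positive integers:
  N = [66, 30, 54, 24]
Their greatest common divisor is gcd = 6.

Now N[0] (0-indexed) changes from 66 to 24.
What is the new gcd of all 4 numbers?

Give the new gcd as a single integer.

Answer: 6

Derivation:
Numbers: [66, 30, 54, 24], gcd = 6
Change: index 0, 66 -> 24
gcd of the OTHER numbers (without index 0): gcd([30, 54, 24]) = 6
New gcd = gcd(g_others, new_val) = gcd(6, 24) = 6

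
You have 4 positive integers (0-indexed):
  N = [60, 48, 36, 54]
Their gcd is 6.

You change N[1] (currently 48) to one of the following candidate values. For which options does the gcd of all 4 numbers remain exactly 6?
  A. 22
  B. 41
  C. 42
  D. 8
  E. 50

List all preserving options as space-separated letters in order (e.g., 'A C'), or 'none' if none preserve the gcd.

Answer: C

Derivation:
Old gcd = 6; gcd of others (without N[1]) = 6
New gcd for candidate v: gcd(6, v). Preserves old gcd iff gcd(6, v) = 6.
  Option A: v=22, gcd(6,22)=2 -> changes
  Option B: v=41, gcd(6,41)=1 -> changes
  Option C: v=42, gcd(6,42)=6 -> preserves
  Option D: v=8, gcd(6,8)=2 -> changes
  Option E: v=50, gcd(6,50)=2 -> changes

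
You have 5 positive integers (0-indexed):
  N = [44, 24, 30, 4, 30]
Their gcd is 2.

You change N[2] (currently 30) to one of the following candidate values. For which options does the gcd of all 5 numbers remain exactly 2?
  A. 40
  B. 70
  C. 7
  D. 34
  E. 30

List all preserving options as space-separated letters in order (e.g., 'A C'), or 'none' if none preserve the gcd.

Old gcd = 2; gcd of others (without N[2]) = 2
New gcd for candidate v: gcd(2, v). Preserves old gcd iff gcd(2, v) = 2.
  Option A: v=40, gcd(2,40)=2 -> preserves
  Option B: v=70, gcd(2,70)=2 -> preserves
  Option C: v=7, gcd(2,7)=1 -> changes
  Option D: v=34, gcd(2,34)=2 -> preserves
  Option E: v=30, gcd(2,30)=2 -> preserves

Answer: A B D E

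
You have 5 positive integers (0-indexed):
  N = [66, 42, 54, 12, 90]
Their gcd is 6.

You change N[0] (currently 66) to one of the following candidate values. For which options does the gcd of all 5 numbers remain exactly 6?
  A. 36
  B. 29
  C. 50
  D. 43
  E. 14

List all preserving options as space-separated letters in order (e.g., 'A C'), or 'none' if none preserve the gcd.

Answer: A

Derivation:
Old gcd = 6; gcd of others (without N[0]) = 6
New gcd for candidate v: gcd(6, v). Preserves old gcd iff gcd(6, v) = 6.
  Option A: v=36, gcd(6,36)=6 -> preserves
  Option B: v=29, gcd(6,29)=1 -> changes
  Option C: v=50, gcd(6,50)=2 -> changes
  Option D: v=43, gcd(6,43)=1 -> changes
  Option E: v=14, gcd(6,14)=2 -> changes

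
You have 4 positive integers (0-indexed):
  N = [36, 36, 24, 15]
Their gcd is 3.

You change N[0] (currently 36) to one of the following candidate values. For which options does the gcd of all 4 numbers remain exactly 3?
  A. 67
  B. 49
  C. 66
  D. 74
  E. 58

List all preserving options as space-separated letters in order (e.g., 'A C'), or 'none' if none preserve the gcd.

Answer: C

Derivation:
Old gcd = 3; gcd of others (without N[0]) = 3
New gcd for candidate v: gcd(3, v). Preserves old gcd iff gcd(3, v) = 3.
  Option A: v=67, gcd(3,67)=1 -> changes
  Option B: v=49, gcd(3,49)=1 -> changes
  Option C: v=66, gcd(3,66)=3 -> preserves
  Option D: v=74, gcd(3,74)=1 -> changes
  Option E: v=58, gcd(3,58)=1 -> changes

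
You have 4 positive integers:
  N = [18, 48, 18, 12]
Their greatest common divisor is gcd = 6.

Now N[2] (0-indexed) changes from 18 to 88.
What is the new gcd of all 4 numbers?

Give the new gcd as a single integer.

Answer: 2

Derivation:
Numbers: [18, 48, 18, 12], gcd = 6
Change: index 2, 18 -> 88
gcd of the OTHER numbers (without index 2): gcd([18, 48, 12]) = 6
New gcd = gcd(g_others, new_val) = gcd(6, 88) = 2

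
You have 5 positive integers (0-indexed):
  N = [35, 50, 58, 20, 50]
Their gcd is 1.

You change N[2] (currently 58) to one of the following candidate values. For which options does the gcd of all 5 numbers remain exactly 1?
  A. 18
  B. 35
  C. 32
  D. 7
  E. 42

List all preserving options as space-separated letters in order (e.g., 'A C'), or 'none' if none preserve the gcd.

Answer: A C D E

Derivation:
Old gcd = 1; gcd of others (without N[2]) = 5
New gcd for candidate v: gcd(5, v). Preserves old gcd iff gcd(5, v) = 1.
  Option A: v=18, gcd(5,18)=1 -> preserves
  Option B: v=35, gcd(5,35)=5 -> changes
  Option C: v=32, gcd(5,32)=1 -> preserves
  Option D: v=7, gcd(5,7)=1 -> preserves
  Option E: v=42, gcd(5,42)=1 -> preserves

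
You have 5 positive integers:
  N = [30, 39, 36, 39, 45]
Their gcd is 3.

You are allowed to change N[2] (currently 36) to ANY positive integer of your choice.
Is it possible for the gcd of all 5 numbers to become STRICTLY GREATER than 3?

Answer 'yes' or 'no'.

Current gcd = 3
gcd of all OTHER numbers (without N[2]=36): gcd([30, 39, 39, 45]) = 3
The new gcd after any change is gcd(3, new_value).
This can be at most 3.
Since 3 = old gcd 3, the gcd can only stay the same or decrease.

Answer: no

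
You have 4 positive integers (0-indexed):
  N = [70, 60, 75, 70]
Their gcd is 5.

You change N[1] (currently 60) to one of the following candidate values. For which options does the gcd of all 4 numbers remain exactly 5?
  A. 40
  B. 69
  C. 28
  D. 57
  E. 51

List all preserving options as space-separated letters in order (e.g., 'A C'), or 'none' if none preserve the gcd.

Answer: A

Derivation:
Old gcd = 5; gcd of others (without N[1]) = 5
New gcd for candidate v: gcd(5, v). Preserves old gcd iff gcd(5, v) = 5.
  Option A: v=40, gcd(5,40)=5 -> preserves
  Option B: v=69, gcd(5,69)=1 -> changes
  Option C: v=28, gcd(5,28)=1 -> changes
  Option D: v=57, gcd(5,57)=1 -> changes
  Option E: v=51, gcd(5,51)=1 -> changes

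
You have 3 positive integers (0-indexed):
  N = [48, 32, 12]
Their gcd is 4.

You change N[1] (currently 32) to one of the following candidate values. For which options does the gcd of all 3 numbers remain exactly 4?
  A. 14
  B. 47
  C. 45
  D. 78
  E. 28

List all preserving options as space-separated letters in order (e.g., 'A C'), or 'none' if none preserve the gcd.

Answer: E

Derivation:
Old gcd = 4; gcd of others (without N[1]) = 12
New gcd for candidate v: gcd(12, v). Preserves old gcd iff gcd(12, v) = 4.
  Option A: v=14, gcd(12,14)=2 -> changes
  Option B: v=47, gcd(12,47)=1 -> changes
  Option C: v=45, gcd(12,45)=3 -> changes
  Option D: v=78, gcd(12,78)=6 -> changes
  Option E: v=28, gcd(12,28)=4 -> preserves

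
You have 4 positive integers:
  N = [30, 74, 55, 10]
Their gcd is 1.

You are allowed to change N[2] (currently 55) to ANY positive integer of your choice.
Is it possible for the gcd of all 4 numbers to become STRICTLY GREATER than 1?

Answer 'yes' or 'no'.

Current gcd = 1
gcd of all OTHER numbers (without N[2]=55): gcd([30, 74, 10]) = 2
The new gcd after any change is gcd(2, new_value).
This can be at most 2.
Since 2 > old gcd 1, the gcd CAN increase (e.g., set N[2] = 2).

Answer: yes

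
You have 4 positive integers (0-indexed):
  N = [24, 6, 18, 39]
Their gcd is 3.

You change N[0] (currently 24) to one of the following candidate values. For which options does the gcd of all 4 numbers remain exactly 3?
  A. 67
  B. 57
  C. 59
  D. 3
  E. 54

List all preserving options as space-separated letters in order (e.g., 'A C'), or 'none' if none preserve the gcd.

Old gcd = 3; gcd of others (without N[0]) = 3
New gcd for candidate v: gcd(3, v). Preserves old gcd iff gcd(3, v) = 3.
  Option A: v=67, gcd(3,67)=1 -> changes
  Option B: v=57, gcd(3,57)=3 -> preserves
  Option C: v=59, gcd(3,59)=1 -> changes
  Option D: v=3, gcd(3,3)=3 -> preserves
  Option E: v=54, gcd(3,54)=3 -> preserves

Answer: B D E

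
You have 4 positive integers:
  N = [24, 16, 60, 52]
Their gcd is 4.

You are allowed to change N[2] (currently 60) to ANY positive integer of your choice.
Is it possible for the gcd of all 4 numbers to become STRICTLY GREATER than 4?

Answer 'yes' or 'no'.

Answer: no

Derivation:
Current gcd = 4
gcd of all OTHER numbers (without N[2]=60): gcd([24, 16, 52]) = 4
The new gcd after any change is gcd(4, new_value).
This can be at most 4.
Since 4 = old gcd 4, the gcd can only stay the same or decrease.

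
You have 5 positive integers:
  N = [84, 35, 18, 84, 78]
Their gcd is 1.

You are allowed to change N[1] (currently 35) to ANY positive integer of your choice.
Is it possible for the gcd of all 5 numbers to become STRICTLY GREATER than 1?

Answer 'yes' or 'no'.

Answer: yes

Derivation:
Current gcd = 1
gcd of all OTHER numbers (without N[1]=35): gcd([84, 18, 84, 78]) = 6
The new gcd after any change is gcd(6, new_value).
This can be at most 6.
Since 6 > old gcd 1, the gcd CAN increase (e.g., set N[1] = 6).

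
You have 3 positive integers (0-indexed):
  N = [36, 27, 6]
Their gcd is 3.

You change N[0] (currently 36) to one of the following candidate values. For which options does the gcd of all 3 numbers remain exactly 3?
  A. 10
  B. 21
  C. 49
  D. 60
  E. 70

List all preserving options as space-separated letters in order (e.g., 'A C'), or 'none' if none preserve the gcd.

Old gcd = 3; gcd of others (without N[0]) = 3
New gcd for candidate v: gcd(3, v). Preserves old gcd iff gcd(3, v) = 3.
  Option A: v=10, gcd(3,10)=1 -> changes
  Option B: v=21, gcd(3,21)=3 -> preserves
  Option C: v=49, gcd(3,49)=1 -> changes
  Option D: v=60, gcd(3,60)=3 -> preserves
  Option E: v=70, gcd(3,70)=1 -> changes

Answer: B D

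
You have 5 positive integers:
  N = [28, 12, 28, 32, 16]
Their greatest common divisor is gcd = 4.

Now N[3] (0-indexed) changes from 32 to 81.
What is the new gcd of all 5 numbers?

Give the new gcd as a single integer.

Answer: 1

Derivation:
Numbers: [28, 12, 28, 32, 16], gcd = 4
Change: index 3, 32 -> 81
gcd of the OTHER numbers (without index 3): gcd([28, 12, 28, 16]) = 4
New gcd = gcd(g_others, new_val) = gcd(4, 81) = 1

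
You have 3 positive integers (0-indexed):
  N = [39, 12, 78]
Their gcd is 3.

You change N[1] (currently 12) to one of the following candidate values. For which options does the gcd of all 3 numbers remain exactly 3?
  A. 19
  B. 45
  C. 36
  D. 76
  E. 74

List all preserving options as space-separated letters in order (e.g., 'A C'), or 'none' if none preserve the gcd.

Answer: B C

Derivation:
Old gcd = 3; gcd of others (without N[1]) = 39
New gcd for candidate v: gcd(39, v). Preserves old gcd iff gcd(39, v) = 3.
  Option A: v=19, gcd(39,19)=1 -> changes
  Option B: v=45, gcd(39,45)=3 -> preserves
  Option C: v=36, gcd(39,36)=3 -> preserves
  Option D: v=76, gcd(39,76)=1 -> changes
  Option E: v=74, gcd(39,74)=1 -> changes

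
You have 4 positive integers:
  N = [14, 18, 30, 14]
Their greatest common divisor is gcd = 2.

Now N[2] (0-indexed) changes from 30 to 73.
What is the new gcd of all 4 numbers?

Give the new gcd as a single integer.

Numbers: [14, 18, 30, 14], gcd = 2
Change: index 2, 30 -> 73
gcd of the OTHER numbers (without index 2): gcd([14, 18, 14]) = 2
New gcd = gcd(g_others, new_val) = gcd(2, 73) = 1

Answer: 1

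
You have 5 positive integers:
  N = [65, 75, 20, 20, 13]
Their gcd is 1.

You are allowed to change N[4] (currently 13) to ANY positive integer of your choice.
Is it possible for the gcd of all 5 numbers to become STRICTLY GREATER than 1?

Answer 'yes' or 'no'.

Answer: yes

Derivation:
Current gcd = 1
gcd of all OTHER numbers (without N[4]=13): gcd([65, 75, 20, 20]) = 5
The new gcd after any change is gcd(5, new_value).
This can be at most 5.
Since 5 > old gcd 1, the gcd CAN increase (e.g., set N[4] = 5).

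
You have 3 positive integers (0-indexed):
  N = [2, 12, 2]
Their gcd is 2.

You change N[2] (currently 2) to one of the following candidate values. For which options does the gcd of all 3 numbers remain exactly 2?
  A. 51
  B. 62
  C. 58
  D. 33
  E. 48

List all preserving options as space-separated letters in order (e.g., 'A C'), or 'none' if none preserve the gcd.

Answer: B C E

Derivation:
Old gcd = 2; gcd of others (without N[2]) = 2
New gcd for candidate v: gcd(2, v). Preserves old gcd iff gcd(2, v) = 2.
  Option A: v=51, gcd(2,51)=1 -> changes
  Option B: v=62, gcd(2,62)=2 -> preserves
  Option C: v=58, gcd(2,58)=2 -> preserves
  Option D: v=33, gcd(2,33)=1 -> changes
  Option E: v=48, gcd(2,48)=2 -> preserves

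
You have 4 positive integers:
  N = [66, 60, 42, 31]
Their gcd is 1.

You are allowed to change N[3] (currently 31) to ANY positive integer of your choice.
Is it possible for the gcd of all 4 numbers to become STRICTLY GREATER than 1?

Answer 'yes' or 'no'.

Current gcd = 1
gcd of all OTHER numbers (without N[3]=31): gcd([66, 60, 42]) = 6
The new gcd after any change is gcd(6, new_value).
This can be at most 6.
Since 6 > old gcd 1, the gcd CAN increase (e.g., set N[3] = 6).

Answer: yes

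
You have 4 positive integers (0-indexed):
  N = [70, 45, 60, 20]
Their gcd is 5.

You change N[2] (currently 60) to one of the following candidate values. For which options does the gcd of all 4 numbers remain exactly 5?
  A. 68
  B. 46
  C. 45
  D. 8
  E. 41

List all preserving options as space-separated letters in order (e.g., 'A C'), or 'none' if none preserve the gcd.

Answer: C

Derivation:
Old gcd = 5; gcd of others (without N[2]) = 5
New gcd for candidate v: gcd(5, v). Preserves old gcd iff gcd(5, v) = 5.
  Option A: v=68, gcd(5,68)=1 -> changes
  Option B: v=46, gcd(5,46)=1 -> changes
  Option C: v=45, gcd(5,45)=5 -> preserves
  Option D: v=8, gcd(5,8)=1 -> changes
  Option E: v=41, gcd(5,41)=1 -> changes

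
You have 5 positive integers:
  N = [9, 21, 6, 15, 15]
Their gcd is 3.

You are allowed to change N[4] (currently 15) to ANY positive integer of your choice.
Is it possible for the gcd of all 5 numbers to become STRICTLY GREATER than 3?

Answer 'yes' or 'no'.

Current gcd = 3
gcd of all OTHER numbers (without N[4]=15): gcd([9, 21, 6, 15]) = 3
The new gcd after any change is gcd(3, new_value).
This can be at most 3.
Since 3 = old gcd 3, the gcd can only stay the same or decrease.

Answer: no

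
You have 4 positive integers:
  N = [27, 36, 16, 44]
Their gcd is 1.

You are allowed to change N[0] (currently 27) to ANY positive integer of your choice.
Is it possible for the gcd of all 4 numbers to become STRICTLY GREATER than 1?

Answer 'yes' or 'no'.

Answer: yes

Derivation:
Current gcd = 1
gcd of all OTHER numbers (without N[0]=27): gcd([36, 16, 44]) = 4
The new gcd after any change is gcd(4, new_value).
This can be at most 4.
Since 4 > old gcd 1, the gcd CAN increase (e.g., set N[0] = 4).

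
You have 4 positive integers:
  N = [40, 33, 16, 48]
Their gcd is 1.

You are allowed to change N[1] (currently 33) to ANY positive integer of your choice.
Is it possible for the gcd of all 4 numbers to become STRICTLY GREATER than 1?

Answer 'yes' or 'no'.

Current gcd = 1
gcd of all OTHER numbers (without N[1]=33): gcd([40, 16, 48]) = 8
The new gcd after any change is gcd(8, new_value).
This can be at most 8.
Since 8 > old gcd 1, the gcd CAN increase (e.g., set N[1] = 8).

Answer: yes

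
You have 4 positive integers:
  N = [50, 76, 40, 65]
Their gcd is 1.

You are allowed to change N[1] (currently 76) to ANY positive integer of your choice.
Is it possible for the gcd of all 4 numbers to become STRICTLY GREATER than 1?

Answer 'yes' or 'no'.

Answer: yes

Derivation:
Current gcd = 1
gcd of all OTHER numbers (without N[1]=76): gcd([50, 40, 65]) = 5
The new gcd after any change is gcd(5, new_value).
This can be at most 5.
Since 5 > old gcd 1, the gcd CAN increase (e.g., set N[1] = 5).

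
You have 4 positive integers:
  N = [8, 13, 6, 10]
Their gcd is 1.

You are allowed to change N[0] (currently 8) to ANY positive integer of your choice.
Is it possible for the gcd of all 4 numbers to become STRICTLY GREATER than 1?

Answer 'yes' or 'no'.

Current gcd = 1
gcd of all OTHER numbers (without N[0]=8): gcd([13, 6, 10]) = 1
The new gcd after any change is gcd(1, new_value).
This can be at most 1.
Since 1 = old gcd 1, the gcd can only stay the same or decrease.

Answer: no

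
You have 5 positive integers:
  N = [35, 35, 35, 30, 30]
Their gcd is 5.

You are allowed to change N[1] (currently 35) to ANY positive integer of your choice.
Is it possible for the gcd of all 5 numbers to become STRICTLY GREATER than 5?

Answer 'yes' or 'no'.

Answer: no

Derivation:
Current gcd = 5
gcd of all OTHER numbers (without N[1]=35): gcd([35, 35, 30, 30]) = 5
The new gcd after any change is gcd(5, new_value).
This can be at most 5.
Since 5 = old gcd 5, the gcd can only stay the same or decrease.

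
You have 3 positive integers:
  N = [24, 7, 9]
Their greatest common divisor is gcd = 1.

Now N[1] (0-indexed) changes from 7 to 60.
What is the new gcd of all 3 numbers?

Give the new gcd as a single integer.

Numbers: [24, 7, 9], gcd = 1
Change: index 1, 7 -> 60
gcd of the OTHER numbers (without index 1): gcd([24, 9]) = 3
New gcd = gcd(g_others, new_val) = gcd(3, 60) = 3

Answer: 3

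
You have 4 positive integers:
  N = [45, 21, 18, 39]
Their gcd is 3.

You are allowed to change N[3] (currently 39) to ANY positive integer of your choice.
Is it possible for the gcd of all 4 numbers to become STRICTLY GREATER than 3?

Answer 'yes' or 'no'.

Answer: no

Derivation:
Current gcd = 3
gcd of all OTHER numbers (without N[3]=39): gcd([45, 21, 18]) = 3
The new gcd after any change is gcd(3, new_value).
This can be at most 3.
Since 3 = old gcd 3, the gcd can only stay the same or decrease.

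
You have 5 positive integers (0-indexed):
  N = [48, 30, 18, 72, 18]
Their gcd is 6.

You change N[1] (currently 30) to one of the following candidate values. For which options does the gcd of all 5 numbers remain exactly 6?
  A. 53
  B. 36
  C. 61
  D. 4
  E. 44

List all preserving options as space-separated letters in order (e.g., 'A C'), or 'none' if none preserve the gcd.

Answer: B

Derivation:
Old gcd = 6; gcd of others (without N[1]) = 6
New gcd for candidate v: gcd(6, v). Preserves old gcd iff gcd(6, v) = 6.
  Option A: v=53, gcd(6,53)=1 -> changes
  Option B: v=36, gcd(6,36)=6 -> preserves
  Option C: v=61, gcd(6,61)=1 -> changes
  Option D: v=4, gcd(6,4)=2 -> changes
  Option E: v=44, gcd(6,44)=2 -> changes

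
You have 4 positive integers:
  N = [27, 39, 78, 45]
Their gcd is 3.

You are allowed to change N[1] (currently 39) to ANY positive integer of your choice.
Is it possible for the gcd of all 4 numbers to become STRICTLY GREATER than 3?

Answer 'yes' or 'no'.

Current gcd = 3
gcd of all OTHER numbers (without N[1]=39): gcd([27, 78, 45]) = 3
The new gcd after any change is gcd(3, new_value).
This can be at most 3.
Since 3 = old gcd 3, the gcd can only stay the same or decrease.

Answer: no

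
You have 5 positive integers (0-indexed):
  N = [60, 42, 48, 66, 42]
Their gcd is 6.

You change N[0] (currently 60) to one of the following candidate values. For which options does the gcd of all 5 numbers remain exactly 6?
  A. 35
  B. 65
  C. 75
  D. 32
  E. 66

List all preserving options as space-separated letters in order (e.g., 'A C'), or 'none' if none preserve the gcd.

Answer: E

Derivation:
Old gcd = 6; gcd of others (without N[0]) = 6
New gcd for candidate v: gcd(6, v). Preserves old gcd iff gcd(6, v) = 6.
  Option A: v=35, gcd(6,35)=1 -> changes
  Option B: v=65, gcd(6,65)=1 -> changes
  Option C: v=75, gcd(6,75)=3 -> changes
  Option D: v=32, gcd(6,32)=2 -> changes
  Option E: v=66, gcd(6,66)=6 -> preserves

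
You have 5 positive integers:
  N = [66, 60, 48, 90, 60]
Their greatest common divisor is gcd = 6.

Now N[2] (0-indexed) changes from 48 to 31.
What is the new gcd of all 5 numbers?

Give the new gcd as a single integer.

Numbers: [66, 60, 48, 90, 60], gcd = 6
Change: index 2, 48 -> 31
gcd of the OTHER numbers (without index 2): gcd([66, 60, 90, 60]) = 6
New gcd = gcd(g_others, new_val) = gcd(6, 31) = 1

Answer: 1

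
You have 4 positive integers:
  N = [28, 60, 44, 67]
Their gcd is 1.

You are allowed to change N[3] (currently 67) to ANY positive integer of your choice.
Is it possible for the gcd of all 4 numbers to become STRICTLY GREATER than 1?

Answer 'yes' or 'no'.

Answer: yes

Derivation:
Current gcd = 1
gcd of all OTHER numbers (without N[3]=67): gcd([28, 60, 44]) = 4
The new gcd after any change is gcd(4, new_value).
This can be at most 4.
Since 4 > old gcd 1, the gcd CAN increase (e.g., set N[3] = 4).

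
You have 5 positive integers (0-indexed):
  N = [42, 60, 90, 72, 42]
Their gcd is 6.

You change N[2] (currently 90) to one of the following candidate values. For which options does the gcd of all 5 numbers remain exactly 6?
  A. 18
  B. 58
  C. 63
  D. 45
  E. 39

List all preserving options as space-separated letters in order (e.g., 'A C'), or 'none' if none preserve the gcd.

Old gcd = 6; gcd of others (without N[2]) = 6
New gcd for candidate v: gcd(6, v). Preserves old gcd iff gcd(6, v) = 6.
  Option A: v=18, gcd(6,18)=6 -> preserves
  Option B: v=58, gcd(6,58)=2 -> changes
  Option C: v=63, gcd(6,63)=3 -> changes
  Option D: v=45, gcd(6,45)=3 -> changes
  Option E: v=39, gcd(6,39)=3 -> changes

Answer: A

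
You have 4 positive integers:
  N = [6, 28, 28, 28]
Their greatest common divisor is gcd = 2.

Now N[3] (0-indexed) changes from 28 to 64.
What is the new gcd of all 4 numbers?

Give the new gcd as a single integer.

Numbers: [6, 28, 28, 28], gcd = 2
Change: index 3, 28 -> 64
gcd of the OTHER numbers (without index 3): gcd([6, 28, 28]) = 2
New gcd = gcd(g_others, new_val) = gcd(2, 64) = 2

Answer: 2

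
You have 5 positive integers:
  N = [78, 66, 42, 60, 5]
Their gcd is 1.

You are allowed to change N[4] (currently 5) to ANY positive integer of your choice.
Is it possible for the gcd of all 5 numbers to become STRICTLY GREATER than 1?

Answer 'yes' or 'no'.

Answer: yes

Derivation:
Current gcd = 1
gcd of all OTHER numbers (without N[4]=5): gcd([78, 66, 42, 60]) = 6
The new gcd after any change is gcd(6, new_value).
This can be at most 6.
Since 6 > old gcd 1, the gcd CAN increase (e.g., set N[4] = 6).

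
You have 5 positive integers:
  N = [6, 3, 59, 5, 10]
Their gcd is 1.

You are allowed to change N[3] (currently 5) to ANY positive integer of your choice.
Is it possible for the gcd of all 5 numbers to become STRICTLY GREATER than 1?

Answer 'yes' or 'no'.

Current gcd = 1
gcd of all OTHER numbers (without N[3]=5): gcd([6, 3, 59, 10]) = 1
The new gcd after any change is gcd(1, new_value).
This can be at most 1.
Since 1 = old gcd 1, the gcd can only stay the same or decrease.

Answer: no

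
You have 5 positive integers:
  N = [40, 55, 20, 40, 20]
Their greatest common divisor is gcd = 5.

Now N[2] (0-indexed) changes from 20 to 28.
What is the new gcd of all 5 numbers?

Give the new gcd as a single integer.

Answer: 1

Derivation:
Numbers: [40, 55, 20, 40, 20], gcd = 5
Change: index 2, 20 -> 28
gcd of the OTHER numbers (without index 2): gcd([40, 55, 40, 20]) = 5
New gcd = gcd(g_others, new_val) = gcd(5, 28) = 1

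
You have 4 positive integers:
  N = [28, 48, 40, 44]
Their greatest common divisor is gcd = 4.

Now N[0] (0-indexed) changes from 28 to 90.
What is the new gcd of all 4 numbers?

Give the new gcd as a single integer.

Answer: 2

Derivation:
Numbers: [28, 48, 40, 44], gcd = 4
Change: index 0, 28 -> 90
gcd of the OTHER numbers (without index 0): gcd([48, 40, 44]) = 4
New gcd = gcd(g_others, new_val) = gcd(4, 90) = 2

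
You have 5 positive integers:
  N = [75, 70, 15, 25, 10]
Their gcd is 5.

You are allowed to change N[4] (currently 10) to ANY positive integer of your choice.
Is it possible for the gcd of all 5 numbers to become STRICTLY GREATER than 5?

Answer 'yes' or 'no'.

Current gcd = 5
gcd of all OTHER numbers (without N[4]=10): gcd([75, 70, 15, 25]) = 5
The new gcd after any change is gcd(5, new_value).
This can be at most 5.
Since 5 = old gcd 5, the gcd can only stay the same or decrease.

Answer: no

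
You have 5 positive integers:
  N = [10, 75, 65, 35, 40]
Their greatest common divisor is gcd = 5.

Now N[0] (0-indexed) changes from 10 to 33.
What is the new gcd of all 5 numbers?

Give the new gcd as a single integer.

Numbers: [10, 75, 65, 35, 40], gcd = 5
Change: index 0, 10 -> 33
gcd of the OTHER numbers (without index 0): gcd([75, 65, 35, 40]) = 5
New gcd = gcd(g_others, new_val) = gcd(5, 33) = 1

Answer: 1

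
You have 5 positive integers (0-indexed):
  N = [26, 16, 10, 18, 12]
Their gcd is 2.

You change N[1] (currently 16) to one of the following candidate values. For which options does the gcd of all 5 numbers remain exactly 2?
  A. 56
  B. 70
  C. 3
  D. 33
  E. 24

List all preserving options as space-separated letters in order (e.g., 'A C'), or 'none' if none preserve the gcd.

Answer: A B E

Derivation:
Old gcd = 2; gcd of others (without N[1]) = 2
New gcd for candidate v: gcd(2, v). Preserves old gcd iff gcd(2, v) = 2.
  Option A: v=56, gcd(2,56)=2 -> preserves
  Option B: v=70, gcd(2,70)=2 -> preserves
  Option C: v=3, gcd(2,3)=1 -> changes
  Option D: v=33, gcd(2,33)=1 -> changes
  Option E: v=24, gcd(2,24)=2 -> preserves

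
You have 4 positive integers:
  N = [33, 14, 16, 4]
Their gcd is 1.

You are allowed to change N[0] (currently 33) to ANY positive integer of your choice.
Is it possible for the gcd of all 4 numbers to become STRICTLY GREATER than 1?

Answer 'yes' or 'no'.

Answer: yes

Derivation:
Current gcd = 1
gcd of all OTHER numbers (without N[0]=33): gcd([14, 16, 4]) = 2
The new gcd after any change is gcd(2, new_value).
This can be at most 2.
Since 2 > old gcd 1, the gcd CAN increase (e.g., set N[0] = 2).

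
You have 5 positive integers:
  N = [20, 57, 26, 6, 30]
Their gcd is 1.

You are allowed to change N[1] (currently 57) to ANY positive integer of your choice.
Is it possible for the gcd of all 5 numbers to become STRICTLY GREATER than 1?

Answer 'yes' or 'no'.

Current gcd = 1
gcd of all OTHER numbers (without N[1]=57): gcd([20, 26, 6, 30]) = 2
The new gcd after any change is gcd(2, new_value).
This can be at most 2.
Since 2 > old gcd 1, the gcd CAN increase (e.g., set N[1] = 2).

Answer: yes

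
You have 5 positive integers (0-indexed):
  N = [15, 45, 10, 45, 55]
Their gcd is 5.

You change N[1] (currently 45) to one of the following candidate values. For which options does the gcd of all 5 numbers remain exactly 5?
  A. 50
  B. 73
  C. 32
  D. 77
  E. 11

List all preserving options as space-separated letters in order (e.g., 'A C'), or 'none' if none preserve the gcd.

Answer: A

Derivation:
Old gcd = 5; gcd of others (without N[1]) = 5
New gcd for candidate v: gcd(5, v). Preserves old gcd iff gcd(5, v) = 5.
  Option A: v=50, gcd(5,50)=5 -> preserves
  Option B: v=73, gcd(5,73)=1 -> changes
  Option C: v=32, gcd(5,32)=1 -> changes
  Option D: v=77, gcd(5,77)=1 -> changes
  Option E: v=11, gcd(5,11)=1 -> changes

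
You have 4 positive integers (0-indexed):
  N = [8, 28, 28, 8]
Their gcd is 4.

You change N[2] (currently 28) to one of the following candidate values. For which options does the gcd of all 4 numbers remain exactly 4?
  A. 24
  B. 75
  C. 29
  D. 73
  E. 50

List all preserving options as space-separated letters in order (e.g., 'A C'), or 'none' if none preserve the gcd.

Old gcd = 4; gcd of others (without N[2]) = 4
New gcd for candidate v: gcd(4, v). Preserves old gcd iff gcd(4, v) = 4.
  Option A: v=24, gcd(4,24)=4 -> preserves
  Option B: v=75, gcd(4,75)=1 -> changes
  Option C: v=29, gcd(4,29)=1 -> changes
  Option D: v=73, gcd(4,73)=1 -> changes
  Option E: v=50, gcd(4,50)=2 -> changes

Answer: A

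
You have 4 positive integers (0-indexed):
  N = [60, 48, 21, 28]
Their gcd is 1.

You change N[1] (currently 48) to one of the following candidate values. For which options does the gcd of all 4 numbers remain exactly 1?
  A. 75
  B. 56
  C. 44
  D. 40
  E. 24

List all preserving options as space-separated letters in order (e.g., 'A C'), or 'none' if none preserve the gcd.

Old gcd = 1; gcd of others (without N[1]) = 1
New gcd for candidate v: gcd(1, v). Preserves old gcd iff gcd(1, v) = 1.
  Option A: v=75, gcd(1,75)=1 -> preserves
  Option B: v=56, gcd(1,56)=1 -> preserves
  Option C: v=44, gcd(1,44)=1 -> preserves
  Option D: v=40, gcd(1,40)=1 -> preserves
  Option E: v=24, gcd(1,24)=1 -> preserves

Answer: A B C D E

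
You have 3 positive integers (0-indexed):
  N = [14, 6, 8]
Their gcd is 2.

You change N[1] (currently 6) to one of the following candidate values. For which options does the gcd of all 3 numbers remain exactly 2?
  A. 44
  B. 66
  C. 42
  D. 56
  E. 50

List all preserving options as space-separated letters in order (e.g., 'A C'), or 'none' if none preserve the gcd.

Old gcd = 2; gcd of others (without N[1]) = 2
New gcd for candidate v: gcd(2, v). Preserves old gcd iff gcd(2, v) = 2.
  Option A: v=44, gcd(2,44)=2 -> preserves
  Option B: v=66, gcd(2,66)=2 -> preserves
  Option C: v=42, gcd(2,42)=2 -> preserves
  Option D: v=56, gcd(2,56)=2 -> preserves
  Option E: v=50, gcd(2,50)=2 -> preserves

Answer: A B C D E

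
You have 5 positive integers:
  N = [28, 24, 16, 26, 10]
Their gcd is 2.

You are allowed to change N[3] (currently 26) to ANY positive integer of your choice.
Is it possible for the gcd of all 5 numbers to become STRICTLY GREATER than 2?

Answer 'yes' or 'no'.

Answer: no

Derivation:
Current gcd = 2
gcd of all OTHER numbers (without N[3]=26): gcd([28, 24, 16, 10]) = 2
The new gcd after any change is gcd(2, new_value).
This can be at most 2.
Since 2 = old gcd 2, the gcd can only stay the same or decrease.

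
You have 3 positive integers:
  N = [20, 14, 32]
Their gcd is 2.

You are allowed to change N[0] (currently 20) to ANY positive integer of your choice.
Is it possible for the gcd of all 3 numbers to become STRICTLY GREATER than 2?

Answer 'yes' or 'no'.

Answer: no

Derivation:
Current gcd = 2
gcd of all OTHER numbers (without N[0]=20): gcd([14, 32]) = 2
The new gcd after any change is gcd(2, new_value).
This can be at most 2.
Since 2 = old gcd 2, the gcd can only stay the same or decrease.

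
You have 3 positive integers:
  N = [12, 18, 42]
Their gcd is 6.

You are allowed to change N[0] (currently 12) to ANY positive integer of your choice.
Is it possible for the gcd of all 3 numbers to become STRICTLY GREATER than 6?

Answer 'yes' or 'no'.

Answer: no

Derivation:
Current gcd = 6
gcd of all OTHER numbers (without N[0]=12): gcd([18, 42]) = 6
The new gcd after any change is gcd(6, new_value).
This can be at most 6.
Since 6 = old gcd 6, the gcd can only stay the same or decrease.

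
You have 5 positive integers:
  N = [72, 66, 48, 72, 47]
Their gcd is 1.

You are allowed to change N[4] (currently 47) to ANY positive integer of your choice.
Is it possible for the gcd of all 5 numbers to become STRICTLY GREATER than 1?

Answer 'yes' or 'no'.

Answer: yes

Derivation:
Current gcd = 1
gcd of all OTHER numbers (without N[4]=47): gcd([72, 66, 48, 72]) = 6
The new gcd after any change is gcd(6, new_value).
This can be at most 6.
Since 6 > old gcd 1, the gcd CAN increase (e.g., set N[4] = 6).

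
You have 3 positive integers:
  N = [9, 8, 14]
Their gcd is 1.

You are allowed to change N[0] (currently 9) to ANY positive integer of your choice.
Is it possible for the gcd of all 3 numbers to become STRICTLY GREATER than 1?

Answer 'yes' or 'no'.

Answer: yes

Derivation:
Current gcd = 1
gcd of all OTHER numbers (without N[0]=9): gcd([8, 14]) = 2
The new gcd after any change is gcd(2, new_value).
This can be at most 2.
Since 2 > old gcd 1, the gcd CAN increase (e.g., set N[0] = 2).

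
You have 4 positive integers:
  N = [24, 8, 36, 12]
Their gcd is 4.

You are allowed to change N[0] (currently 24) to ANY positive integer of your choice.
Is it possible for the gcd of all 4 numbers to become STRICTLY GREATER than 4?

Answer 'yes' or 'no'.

Current gcd = 4
gcd of all OTHER numbers (without N[0]=24): gcd([8, 36, 12]) = 4
The new gcd after any change is gcd(4, new_value).
This can be at most 4.
Since 4 = old gcd 4, the gcd can only stay the same or decrease.

Answer: no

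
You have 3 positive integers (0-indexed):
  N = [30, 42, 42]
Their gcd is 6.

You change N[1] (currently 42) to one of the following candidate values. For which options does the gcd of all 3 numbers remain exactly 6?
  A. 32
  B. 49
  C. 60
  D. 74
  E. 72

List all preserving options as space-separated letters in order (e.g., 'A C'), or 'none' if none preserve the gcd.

Old gcd = 6; gcd of others (without N[1]) = 6
New gcd for candidate v: gcd(6, v). Preserves old gcd iff gcd(6, v) = 6.
  Option A: v=32, gcd(6,32)=2 -> changes
  Option B: v=49, gcd(6,49)=1 -> changes
  Option C: v=60, gcd(6,60)=6 -> preserves
  Option D: v=74, gcd(6,74)=2 -> changes
  Option E: v=72, gcd(6,72)=6 -> preserves

Answer: C E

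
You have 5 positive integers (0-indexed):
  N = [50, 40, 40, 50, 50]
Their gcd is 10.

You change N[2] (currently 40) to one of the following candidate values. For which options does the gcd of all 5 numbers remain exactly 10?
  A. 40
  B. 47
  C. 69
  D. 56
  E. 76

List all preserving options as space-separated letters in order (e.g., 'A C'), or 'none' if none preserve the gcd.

Answer: A

Derivation:
Old gcd = 10; gcd of others (without N[2]) = 10
New gcd for candidate v: gcd(10, v). Preserves old gcd iff gcd(10, v) = 10.
  Option A: v=40, gcd(10,40)=10 -> preserves
  Option B: v=47, gcd(10,47)=1 -> changes
  Option C: v=69, gcd(10,69)=1 -> changes
  Option D: v=56, gcd(10,56)=2 -> changes
  Option E: v=76, gcd(10,76)=2 -> changes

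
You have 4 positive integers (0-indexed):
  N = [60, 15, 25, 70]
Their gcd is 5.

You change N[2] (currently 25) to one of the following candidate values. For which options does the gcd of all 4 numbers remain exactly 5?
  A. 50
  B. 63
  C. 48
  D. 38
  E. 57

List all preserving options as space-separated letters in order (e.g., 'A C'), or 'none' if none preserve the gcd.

Old gcd = 5; gcd of others (without N[2]) = 5
New gcd for candidate v: gcd(5, v). Preserves old gcd iff gcd(5, v) = 5.
  Option A: v=50, gcd(5,50)=5 -> preserves
  Option B: v=63, gcd(5,63)=1 -> changes
  Option C: v=48, gcd(5,48)=1 -> changes
  Option D: v=38, gcd(5,38)=1 -> changes
  Option E: v=57, gcd(5,57)=1 -> changes

Answer: A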